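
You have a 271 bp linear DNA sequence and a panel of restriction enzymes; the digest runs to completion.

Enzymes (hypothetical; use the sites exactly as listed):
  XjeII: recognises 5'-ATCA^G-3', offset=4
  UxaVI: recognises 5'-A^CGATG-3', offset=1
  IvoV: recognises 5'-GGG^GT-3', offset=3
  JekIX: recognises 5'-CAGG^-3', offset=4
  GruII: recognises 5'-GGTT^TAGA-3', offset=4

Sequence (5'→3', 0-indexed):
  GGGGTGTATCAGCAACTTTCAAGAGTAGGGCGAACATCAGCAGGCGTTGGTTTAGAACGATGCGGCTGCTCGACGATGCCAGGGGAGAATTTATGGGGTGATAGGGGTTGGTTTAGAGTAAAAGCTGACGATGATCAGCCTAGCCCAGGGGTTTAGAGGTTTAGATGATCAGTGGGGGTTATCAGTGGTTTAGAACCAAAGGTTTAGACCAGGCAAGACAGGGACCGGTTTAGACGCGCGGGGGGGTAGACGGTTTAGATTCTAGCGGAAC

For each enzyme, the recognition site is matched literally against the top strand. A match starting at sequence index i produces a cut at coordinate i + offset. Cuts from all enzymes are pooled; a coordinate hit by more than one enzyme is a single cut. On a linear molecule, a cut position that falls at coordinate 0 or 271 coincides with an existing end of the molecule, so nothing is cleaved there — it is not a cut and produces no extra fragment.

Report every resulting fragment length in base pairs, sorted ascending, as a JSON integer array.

[1,3,3,5,5,6,6,7,7,8,8,8,8,9,9,9,9,10,10,10,12,14,14,15,15,16,16,28]

Scan for sites:
  XjeII (ATCAG, off=4): starts [7, 35, 133, 167, 180] → cuts [11, 39, 137, 171, 184]
  UxaVI (ACGATG, off=1): starts [56, 72, 127] → cuts [57, 73, 128]
  IvoV (GGGGT, off=3): starts [0, 94, 103, 147, 174, 242] → cuts [3, 97, 106, 150, 177, 245]
  JekIX (CAGG, off=4): starts [40, 79, 145, 209, 218] → cuts [44, 83, 149, 213, 222]
  GruII (GGTTTAGA, off=4): starts [48, 109, 149, 157, 186, 200, 226, 251] → cuts [52, 113, 153, 161, 190, 204, 230, 255]

All cut coordinates (distinct, sorted): [3, 11, 39, 44, 52, 57, 73, 83, 97, 106, 113, 128, 137, 149, 150, 153, 161, 171, 177, 184, 190, 204, 213, 222, 230, 245, 255]

Fragment lengths:
  [0,3): 3 bp
  [3,11): 8 bp
  [11,39): 28 bp
  [39,44): 5 bp
  [44,52): 8 bp
  [52,57): 5 bp
  [57,73): 16 bp
  [73,83): 10 bp
  [83,97): 14 bp
  [97,106): 9 bp
  [106,113): 7 bp
  [113,128): 15 bp
  [128,137): 9 bp
  [137,149): 12 bp
  [149,150): 1 bp
  [150,153): 3 bp
  [153,161): 8 bp
  [161,171): 10 bp
  [171,177): 6 bp
  [177,184): 7 bp
  [184,190): 6 bp
  [190,204): 14 bp
  [204,213): 9 bp
  [213,222): 9 bp
  [222,230): 8 bp
  [230,245): 15 bp
  [245,255): 10 bp
  [255,271): 16 bp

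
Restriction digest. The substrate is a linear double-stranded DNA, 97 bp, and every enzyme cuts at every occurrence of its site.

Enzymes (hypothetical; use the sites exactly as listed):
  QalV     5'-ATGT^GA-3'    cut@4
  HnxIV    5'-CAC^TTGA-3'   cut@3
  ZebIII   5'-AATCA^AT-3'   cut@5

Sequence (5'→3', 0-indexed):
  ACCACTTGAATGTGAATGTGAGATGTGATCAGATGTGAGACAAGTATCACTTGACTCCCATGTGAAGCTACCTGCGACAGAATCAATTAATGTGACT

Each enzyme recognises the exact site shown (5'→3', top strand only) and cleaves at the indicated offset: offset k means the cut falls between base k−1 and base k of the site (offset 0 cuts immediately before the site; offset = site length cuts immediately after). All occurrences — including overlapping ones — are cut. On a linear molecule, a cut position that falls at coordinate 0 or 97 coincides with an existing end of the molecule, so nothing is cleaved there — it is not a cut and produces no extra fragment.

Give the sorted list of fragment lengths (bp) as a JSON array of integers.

[4,5,6,7,8,8,10,13,14,22]

Per-enzyme occurrences:
  QalV ATGTGA/4: at [9, 15, 22, 32, 59, 89] ⇒ [13, 19, 26, 36, 63, 93]
  HnxIV CACTTGA/3: at [2, 47] ⇒ [5, 50]
  ZebIII AATCAAT/5: at [80] ⇒ [85]

Pooled cuts: [5, 13, 19, 26, 36, 50, 63, 85, 93]

Fragments:
  [0,5): 5 bp
  [5,13): 8 bp
  [13,19): 6 bp
  [19,26): 7 bp
  [26,36): 10 bp
  [36,50): 14 bp
  [50,63): 13 bp
  [63,85): 22 bp
  [85,93): 8 bp
  [93,97): 4 bp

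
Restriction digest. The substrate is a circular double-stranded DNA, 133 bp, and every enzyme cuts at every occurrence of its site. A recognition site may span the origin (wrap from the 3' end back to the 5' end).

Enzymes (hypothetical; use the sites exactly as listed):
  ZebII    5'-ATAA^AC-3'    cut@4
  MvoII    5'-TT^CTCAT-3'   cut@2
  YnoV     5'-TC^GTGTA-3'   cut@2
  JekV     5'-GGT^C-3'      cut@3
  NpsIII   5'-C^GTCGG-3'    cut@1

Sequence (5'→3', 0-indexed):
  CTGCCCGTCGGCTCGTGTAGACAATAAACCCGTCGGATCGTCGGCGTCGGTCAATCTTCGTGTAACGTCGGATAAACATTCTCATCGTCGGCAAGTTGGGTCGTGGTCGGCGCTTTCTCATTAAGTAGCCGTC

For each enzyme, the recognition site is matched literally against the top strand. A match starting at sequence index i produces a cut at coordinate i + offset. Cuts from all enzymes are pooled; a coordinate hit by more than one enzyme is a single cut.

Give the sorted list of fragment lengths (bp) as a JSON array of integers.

[4,5,6,6,6,6,7,8,8,8,9,9,13,15,23]

Scan for sites:
  ZebII ATAAAC/4: at [23, 71] ⇒ [27, 75]
  MvoII TTCTCAT/2: at [78, 114] ⇒ [80, 116]
  YnoV TCGTGTA/2: at [12, 57] ⇒ [14, 59]
  JekV GGTC/3: at [48, 98, 104] ⇒ [51, 101, 107]
  NpsIII CGTCGG/1: at [5, 30, 38, 44, 65, 85] ⇒ [6, 31, 39, 45, 66, 86]

Pooled cuts: [6, 14, 27, 31, 39, 45, 51, 59, 66, 75, 80, 86, 101, 107, 116]

Fragment lengths:
  6→14: 8 bp
  14→27: 13 bp
  27→31: 4 bp
  31→39: 8 bp
  39→45: 6 bp
  45→51: 6 bp
  51→59: 8 bp
  59→66: 7 bp
  66→75: 9 bp
  75→80: 5 bp
  80→86: 6 bp
  86→101: 15 bp
  101→107: 6 bp
  107→116: 9 bp
  116→6 (wrap): 133-116+6 = 23 bp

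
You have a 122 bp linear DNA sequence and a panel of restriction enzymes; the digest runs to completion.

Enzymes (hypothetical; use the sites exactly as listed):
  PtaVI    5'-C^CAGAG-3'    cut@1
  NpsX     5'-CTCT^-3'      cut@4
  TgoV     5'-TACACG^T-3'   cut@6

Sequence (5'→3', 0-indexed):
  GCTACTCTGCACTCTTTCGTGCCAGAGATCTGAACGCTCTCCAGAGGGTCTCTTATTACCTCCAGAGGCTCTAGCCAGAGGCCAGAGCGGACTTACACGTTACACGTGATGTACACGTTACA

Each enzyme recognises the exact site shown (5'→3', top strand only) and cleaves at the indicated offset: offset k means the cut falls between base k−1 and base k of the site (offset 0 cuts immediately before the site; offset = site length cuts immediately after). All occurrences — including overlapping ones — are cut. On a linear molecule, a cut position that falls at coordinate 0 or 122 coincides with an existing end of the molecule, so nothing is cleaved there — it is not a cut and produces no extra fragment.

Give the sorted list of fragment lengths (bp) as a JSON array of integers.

Site scan:
  PtaVI (CCAGAG, off=1): starts [21, 40, 61, 74, 81] → cuts [22, 41, 62, 75, 82]
  NpsX (CTCT, off=4): starts [4, 11, 36, 49, 68] → cuts [8, 15, 40, 53, 72]
  TgoV (TACACGT, off=6): starts [93, 100, 111] → cuts [99, 106, 117]

Pooled cuts: [8, 15, 22, 40, 41, 53, 62, 72, 75, 82, 99, 106, 117]

Fragments:
  [0,8): 8 bp
  [8,15): 7 bp
  [15,22): 7 bp
  [22,40): 18 bp
  [40,41): 1 bp
  [41,53): 12 bp
  [53,62): 9 bp
  [62,72): 10 bp
  [72,75): 3 bp
  [75,82): 7 bp
  [82,99): 17 bp
  [99,106): 7 bp
  [106,117): 11 bp
  [117,122): 5 bp

[1,3,5,7,7,7,7,8,9,10,11,12,17,18]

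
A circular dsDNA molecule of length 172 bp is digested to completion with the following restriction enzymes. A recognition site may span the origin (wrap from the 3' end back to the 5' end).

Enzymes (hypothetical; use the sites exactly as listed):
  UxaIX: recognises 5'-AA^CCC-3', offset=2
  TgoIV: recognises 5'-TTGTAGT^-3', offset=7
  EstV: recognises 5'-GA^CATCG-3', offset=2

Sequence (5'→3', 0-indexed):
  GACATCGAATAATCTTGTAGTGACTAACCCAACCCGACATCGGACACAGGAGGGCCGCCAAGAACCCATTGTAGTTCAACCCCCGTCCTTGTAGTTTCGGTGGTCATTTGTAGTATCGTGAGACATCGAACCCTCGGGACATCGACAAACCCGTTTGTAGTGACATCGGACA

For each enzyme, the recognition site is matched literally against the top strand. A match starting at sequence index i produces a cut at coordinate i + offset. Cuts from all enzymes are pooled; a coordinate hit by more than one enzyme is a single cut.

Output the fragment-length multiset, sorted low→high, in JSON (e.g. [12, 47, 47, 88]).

[2,4,5,5,6,7,9,9,10,11,11,12,16,19,19,27]

Scan for sites:
  UxaIX (AACCC, off=2): starts [25, 30, 62, 77, 128, 147] → cuts [27, 32, 64, 79, 130, 149]
  TgoIV (TTGTAGT, off=7): starts [14, 68, 88, 107, 154] → cuts [21, 75, 95, 114, 161]
  EstV (GACATCG, off=2): starts [0, 35, 121, 137, 161] → cuts [2, 37, 123, 139, 163]

Pooled cuts: [2, 21, 27, 32, 37, 64, 75, 79, 95, 114, 123, 130, 139, 149, 161, 163]

Fragments:
  2→21: 19 bp
  21→27: 6 bp
  27→32: 5 bp
  32→37: 5 bp
  37→64: 27 bp
  64→75: 11 bp
  75→79: 4 bp
  79→95: 16 bp
  95→114: 19 bp
  114→123: 9 bp
  123→130: 7 bp
  130→139: 9 bp
  139→149: 10 bp
  149→161: 12 bp
  161→163: 2 bp
  163→2 (wrap): 172-163+2 = 11 bp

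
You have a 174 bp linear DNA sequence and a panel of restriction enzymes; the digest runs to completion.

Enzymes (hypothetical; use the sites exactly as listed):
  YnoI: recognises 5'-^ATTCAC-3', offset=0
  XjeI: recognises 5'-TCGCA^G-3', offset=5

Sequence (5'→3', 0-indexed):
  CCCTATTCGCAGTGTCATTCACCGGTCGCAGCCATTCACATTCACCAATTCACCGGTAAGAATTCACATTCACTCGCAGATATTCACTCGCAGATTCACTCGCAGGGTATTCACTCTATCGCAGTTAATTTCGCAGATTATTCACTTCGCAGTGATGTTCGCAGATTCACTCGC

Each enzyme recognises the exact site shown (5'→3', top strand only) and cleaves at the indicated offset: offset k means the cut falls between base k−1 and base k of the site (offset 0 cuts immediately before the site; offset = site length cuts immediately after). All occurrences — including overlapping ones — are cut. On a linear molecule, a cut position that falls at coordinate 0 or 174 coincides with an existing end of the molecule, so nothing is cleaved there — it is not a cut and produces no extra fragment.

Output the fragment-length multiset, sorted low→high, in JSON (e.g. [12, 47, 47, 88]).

[1,1,3,3,4,4,5,6,6,8,10,11,11,11,11,12,12,12,14,14,15]

Site scan:
  YnoI (ATTCAC, off=0): starts [16, 33, 39, 47, 61, 67, 81, 93, 108, 139, 164] → cuts [16, 33, 39, 47, 61, 67, 81, 93, 108, 139, 164]
  XjeI (TCGCAG, off=5): starts [6, 25, 73, 87, 99, 118, 130, 146, 158] → cuts [11, 30, 78, 92, 104, 123, 135, 151, 163]

Pooled cuts: [11, 16, 30, 33, 39, 47, 61, 67, 78, 81, 92, 93, 104, 108, 123, 135, 139, 151, 163, 164]

Fragment lengths:
  [0,11): 11 bp
  [11,16): 5 bp
  [16,30): 14 bp
  [30,33): 3 bp
  [33,39): 6 bp
  [39,47): 8 bp
  [47,61): 14 bp
  [61,67): 6 bp
  [67,78): 11 bp
  [78,81): 3 bp
  [81,92): 11 bp
  [92,93): 1 bp
  [93,104): 11 bp
  [104,108): 4 bp
  [108,123): 15 bp
  [123,135): 12 bp
  [135,139): 4 bp
  [139,151): 12 bp
  [151,163): 12 bp
  [163,164): 1 bp
  [164,174): 10 bp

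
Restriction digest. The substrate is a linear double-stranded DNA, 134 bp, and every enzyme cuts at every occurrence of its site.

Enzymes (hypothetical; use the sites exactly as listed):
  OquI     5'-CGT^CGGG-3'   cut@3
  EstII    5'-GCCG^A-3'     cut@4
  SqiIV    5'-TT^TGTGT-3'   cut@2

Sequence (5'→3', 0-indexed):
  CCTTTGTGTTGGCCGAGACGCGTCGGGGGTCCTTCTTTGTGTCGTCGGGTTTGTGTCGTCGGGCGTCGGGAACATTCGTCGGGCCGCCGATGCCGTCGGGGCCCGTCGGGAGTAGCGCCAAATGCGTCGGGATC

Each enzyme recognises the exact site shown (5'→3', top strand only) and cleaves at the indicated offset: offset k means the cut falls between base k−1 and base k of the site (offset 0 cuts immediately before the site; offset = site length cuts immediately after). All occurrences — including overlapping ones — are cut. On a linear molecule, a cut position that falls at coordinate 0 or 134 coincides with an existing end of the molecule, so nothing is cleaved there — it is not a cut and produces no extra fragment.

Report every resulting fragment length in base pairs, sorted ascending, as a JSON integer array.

[4,6,7,7,7,8,8,8,10,10,11,13,14,21]

Per-enzyme occurrences:
  OquI (CGTCGGG, off=3): starts [20, 42, 56, 63, 76, 93, 103, 124] → cuts [23, 45, 59, 66, 79, 96, 106, 127]
  EstII (GCCGA, off=4): starts [11, 85] → cuts [15, 89]
  SqiIV (TTTGTGT, off=2): starts [2, 35, 49] → cuts [4, 37, 51]

Pooled cuts: [4, 15, 23, 37, 45, 51, 59, 66, 79, 89, 96, 106, 127]

Fragments:
  [0,4): 4 bp
  [4,15): 11 bp
  [15,23): 8 bp
  [23,37): 14 bp
  [37,45): 8 bp
  [45,51): 6 bp
  [51,59): 8 bp
  [59,66): 7 bp
  [66,79): 13 bp
  [79,89): 10 bp
  [89,96): 7 bp
  [96,106): 10 bp
  [106,127): 21 bp
  [127,134): 7 bp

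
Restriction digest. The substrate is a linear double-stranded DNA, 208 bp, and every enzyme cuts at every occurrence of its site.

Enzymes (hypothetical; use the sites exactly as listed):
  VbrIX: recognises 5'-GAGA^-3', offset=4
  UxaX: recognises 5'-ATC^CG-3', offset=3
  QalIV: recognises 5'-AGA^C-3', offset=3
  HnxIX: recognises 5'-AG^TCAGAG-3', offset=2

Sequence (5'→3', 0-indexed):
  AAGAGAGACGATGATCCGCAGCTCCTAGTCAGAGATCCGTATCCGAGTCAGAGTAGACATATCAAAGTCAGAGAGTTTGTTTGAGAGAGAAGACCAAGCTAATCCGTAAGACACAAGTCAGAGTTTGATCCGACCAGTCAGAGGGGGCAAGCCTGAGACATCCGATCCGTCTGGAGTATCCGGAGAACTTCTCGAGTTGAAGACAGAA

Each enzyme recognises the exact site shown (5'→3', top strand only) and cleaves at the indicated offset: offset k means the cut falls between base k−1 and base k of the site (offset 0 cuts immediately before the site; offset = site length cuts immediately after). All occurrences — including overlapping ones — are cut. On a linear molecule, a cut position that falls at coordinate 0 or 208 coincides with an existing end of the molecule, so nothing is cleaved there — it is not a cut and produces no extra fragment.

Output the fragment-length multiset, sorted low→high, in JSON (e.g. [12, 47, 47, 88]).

Per-enzyme occurrences:
  VbrIX (GAGA, off=4): starts [2, 4, 31, 70, 82, 84, 86, 154, 182] → cuts [6, 8, 35, 74, 86, 88, 90, 158, 186]
  UxaX (ATCCG, off=3): starts [13, 34, 40, 101, 127, 159, 164, 177] → cuts [16, 37, 43, 104, 130, 162, 167, 180]
  QalIV (AGAC, off=3): starts [5, 54, 90, 108, 155, 200] → cuts [8, 57, 93, 111, 158, 203]
  HnxIX (AGTCAGAG, off=2): starts [26, 45, 65, 115, 135] → cuts [28, 47, 67, 117, 137]

All cut coordinates (distinct, sorted): [6, 8, 16, 28, 35, 37, 43, 47, 57, 67, 74, 86, 88, 90, 93, 104, 111, 117, 130, 137, 158, 162, 167, 180, 186, 203]

Fragments:
  [0,6): 6 bp
  [6,8): 2 bp
  [8,16): 8 bp
  [16,28): 12 bp
  [28,35): 7 bp
  [35,37): 2 bp
  [37,43): 6 bp
  [43,47): 4 bp
  [47,57): 10 bp
  [57,67): 10 bp
  [67,74): 7 bp
  [74,86): 12 bp
  [86,88): 2 bp
  [88,90): 2 bp
  [90,93): 3 bp
  [93,104): 11 bp
  [104,111): 7 bp
  [111,117): 6 bp
  [117,130): 13 bp
  [130,137): 7 bp
  [137,158): 21 bp
  [158,162): 4 bp
  [162,167): 5 bp
  [167,180): 13 bp
  [180,186): 6 bp
  [186,203): 17 bp
  [203,208): 5 bp

[2,2,2,2,3,4,4,5,5,6,6,6,6,7,7,7,7,8,10,10,11,12,12,13,13,17,21]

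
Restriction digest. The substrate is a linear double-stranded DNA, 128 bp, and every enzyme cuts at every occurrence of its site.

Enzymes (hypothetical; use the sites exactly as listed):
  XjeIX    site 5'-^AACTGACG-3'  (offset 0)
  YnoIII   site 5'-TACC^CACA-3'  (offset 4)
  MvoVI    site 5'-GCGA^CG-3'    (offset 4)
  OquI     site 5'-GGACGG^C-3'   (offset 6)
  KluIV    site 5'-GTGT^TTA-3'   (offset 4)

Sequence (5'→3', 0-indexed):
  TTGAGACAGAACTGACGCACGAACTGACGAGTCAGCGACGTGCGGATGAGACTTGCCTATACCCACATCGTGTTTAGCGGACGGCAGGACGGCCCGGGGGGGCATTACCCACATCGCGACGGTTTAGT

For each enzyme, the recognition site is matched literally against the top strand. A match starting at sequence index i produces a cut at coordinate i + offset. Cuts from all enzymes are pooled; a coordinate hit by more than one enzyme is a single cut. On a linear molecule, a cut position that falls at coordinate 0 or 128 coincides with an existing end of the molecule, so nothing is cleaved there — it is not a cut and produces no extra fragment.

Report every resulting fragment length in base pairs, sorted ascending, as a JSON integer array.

Per-enzyme occurrences:
  XjeIX (AACTGACG, off=0): starts [9, 21] → cuts [9, 21]
  YnoIII (TACCCACA, off=4): starts [59, 105] → cuts [63, 109]
  MvoVI (GCGACG, off=4): starts [34, 115] → cuts [38, 119]
  OquI (GGACGGC, off=6): starts [78, 86] → cuts [84, 92]
  KluIV (GTGTTTA, off=4): starts [69] → cuts [73]

All cut coordinates (distinct, sorted): [9, 21, 38, 63, 73, 84, 92, 109, 119]

Fragment lengths:
  [0,9): 9 bp
  [9,21): 12 bp
  [21,38): 17 bp
  [38,63): 25 bp
  [63,73): 10 bp
  [73,84): 11 bp
  [84,92): 8 bp
  [92,109): 17 bp
  [109,119): 10 bp
  [119,128): 9 bp

[8,9,9,10,10,11,12,17,17,25]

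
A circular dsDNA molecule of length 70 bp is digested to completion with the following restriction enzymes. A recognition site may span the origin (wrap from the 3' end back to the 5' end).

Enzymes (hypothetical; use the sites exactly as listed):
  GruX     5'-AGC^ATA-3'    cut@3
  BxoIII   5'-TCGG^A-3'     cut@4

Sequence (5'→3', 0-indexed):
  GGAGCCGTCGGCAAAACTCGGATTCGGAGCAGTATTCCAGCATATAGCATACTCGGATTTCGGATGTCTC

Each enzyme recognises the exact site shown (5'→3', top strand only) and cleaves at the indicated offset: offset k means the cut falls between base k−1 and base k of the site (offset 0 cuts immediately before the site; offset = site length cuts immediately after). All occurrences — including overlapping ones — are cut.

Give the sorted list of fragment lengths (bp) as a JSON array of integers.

[6,7,7,8,9,14,19]

Scan for sites:
  GruX (AGCATA, off=3): starts [38, 45] → cuts [41, 48]
  BxoIII (TCGGA, off=4): starts [17, 23, 52, 59, 68] → cuts [2, 21, 27, 56, 63]

All cut coordinates (distinct, sorted): [2, 21, 27, 41, 48, 56, 63]

Fragment lengths:
  2→21: 19 bp
  21→27: 6 bp
  27→41: 14 bp
  41→48: 7 bp
  48→56: 8 bp
  56→63: 7 bp
  63→2 (wrap): 70-63+2 = 9 bp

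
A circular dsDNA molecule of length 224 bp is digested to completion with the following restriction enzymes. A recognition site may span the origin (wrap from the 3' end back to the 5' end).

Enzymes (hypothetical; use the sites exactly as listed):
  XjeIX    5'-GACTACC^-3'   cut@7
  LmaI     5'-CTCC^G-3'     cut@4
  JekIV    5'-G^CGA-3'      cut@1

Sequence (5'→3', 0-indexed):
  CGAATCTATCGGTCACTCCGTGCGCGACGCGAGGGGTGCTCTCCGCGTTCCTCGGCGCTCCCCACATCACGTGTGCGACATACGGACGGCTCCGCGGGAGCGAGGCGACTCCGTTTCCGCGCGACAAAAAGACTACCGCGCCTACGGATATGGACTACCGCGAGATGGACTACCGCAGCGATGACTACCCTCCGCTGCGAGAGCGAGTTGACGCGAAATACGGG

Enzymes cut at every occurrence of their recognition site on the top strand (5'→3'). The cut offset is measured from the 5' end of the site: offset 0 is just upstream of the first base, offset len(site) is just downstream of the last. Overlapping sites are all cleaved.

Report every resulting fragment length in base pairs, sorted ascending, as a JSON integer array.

Per-enzyme occurrences:
  XjeIX (GACTACC, off=7): starts [130, 152, 167, 182] → cuts [137, 159, 174, 189]
  LmaI (CTCCG, off=4): starts [15, 40, 89, 108, 189] → cuts [19, 44, 93, 112, 193]
  JekIV (GCGA, off=1): starts [23, 28, 74, 99, 104, 120, 159, 177, 196, 202, 212, 223] → cuts [0, 24, 29, 75, 100, 105, 121, 160, 178, 197, 203, 213]

Pooled cuts: [0, 19, 24, 29, 44, 75, 93, 100, 105, 112, 121, 137, 159, 160, 174, 178, 189, 193, 197, 203, 213]

Fragment lengths:
  0→19: 19 bp
  19→24: 5 bp
  24→29: 5 bp
  29→44: 15 bp
  44→75: 31 bp
  75→93: 18 bp
  93→100: 7 bp
  100→105: 5 bp
  105→112: 7 bp
  112→121: 9 bp
  121→137: 16 bp
  137→159: 22 bp
  159→160: 1 bp
  160→174: 14 bp
  174→178: 4 bp
  178→189: 11 bp
  189→193: 4 bp
  193→197: 4 bp
  197→203: 6 bp
  203→213: 10 bp
  213→0 (wrap): 224-213+0 = 11 bp

[1,4,4,4,5,5,5,6,7,7,9,10,11,11,14,15,16,18,19,22,31]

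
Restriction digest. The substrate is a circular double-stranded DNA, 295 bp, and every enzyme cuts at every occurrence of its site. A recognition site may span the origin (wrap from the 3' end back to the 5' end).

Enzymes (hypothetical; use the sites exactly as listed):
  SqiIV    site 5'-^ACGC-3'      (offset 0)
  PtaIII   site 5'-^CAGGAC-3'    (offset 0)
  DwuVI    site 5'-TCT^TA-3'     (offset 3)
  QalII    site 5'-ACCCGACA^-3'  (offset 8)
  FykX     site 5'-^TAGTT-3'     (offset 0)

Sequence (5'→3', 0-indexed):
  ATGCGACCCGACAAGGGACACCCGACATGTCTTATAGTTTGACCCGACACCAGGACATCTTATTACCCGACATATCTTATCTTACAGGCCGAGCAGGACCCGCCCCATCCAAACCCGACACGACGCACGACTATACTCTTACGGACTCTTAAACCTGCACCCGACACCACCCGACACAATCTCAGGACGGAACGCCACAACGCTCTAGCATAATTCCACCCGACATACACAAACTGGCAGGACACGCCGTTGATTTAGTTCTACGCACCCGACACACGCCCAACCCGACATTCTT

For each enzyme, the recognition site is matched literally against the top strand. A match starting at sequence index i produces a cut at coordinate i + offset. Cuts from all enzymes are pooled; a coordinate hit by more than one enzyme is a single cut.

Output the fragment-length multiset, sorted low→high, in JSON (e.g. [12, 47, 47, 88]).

[1,1,2,2,4,5,5,5,6,6,7,8,9,10,10,10,11,12,12,12,12,14,14,15,15,17,17,26,27]

Per-enzyme occurrences:
  SqiIV ACGC/0: at [122, 191, 199, 243, 262, 275] ⇒ [122, 191, 199, 243, 262, 275]
  PtaIII CAGGAC/0: at [50, 93, 182, 237] ⇒ [50, 93, 182, 237]
  DwuVI TCTTA/3: at [29, 57, 74, 79, 136, 146, 291] ⇒ [32, 60, 77, 82, 139, 149, 294]
  QalII ACCCGACA/8: at [5, 19, 41, 64, 112, 158, 168, 217, 266, 282] ⇒ [13, 27, 49, 72, 120, 166, 176, 225, 274, 290]
  FykX TAGTT/0: at [34, 255] ⇒ [34, 255]

All cut coordinates (distinct, sorted): [13, 27, 32, 34, 49, 50, 60, 72, 77, 82, 93, 120, 122, 139, 149, 166, 176, 182, 191, 199, 225, 237, 243, 255, 262, 274, 275, 290, 294]

Fragment lengths:
  13→27: 14 bp
  27→32: 5 bp
  32→34: 2 bp
  34→49: 15 bp
  49→50: 1 bp
  50→60: 10 bp
  60→72: 12 bp
  72→77: 5 bp
  77→82: 5 bp
  82→93: 11 bp
  93→120: 27 bp
  120→122: 2 bp
  122→139: 17 bp
  139→149: 10 bp
  149→166: 17 bp
  166→176: 10 bp
  176→182: 6 bp
  182→191: 9 bp
  191→199: 8 bp
  199→225: 26 bp
  225→237: 12 bp
  237→243: 6 bp
  243→255: 12 bp
  255→262: 7 bp
  262→274: 12 bp
  274→275: 1 bp
  275→290: 15 bp
  290→294: 4 bp
  294→13 (wrap): 295-294+13 = 14 bp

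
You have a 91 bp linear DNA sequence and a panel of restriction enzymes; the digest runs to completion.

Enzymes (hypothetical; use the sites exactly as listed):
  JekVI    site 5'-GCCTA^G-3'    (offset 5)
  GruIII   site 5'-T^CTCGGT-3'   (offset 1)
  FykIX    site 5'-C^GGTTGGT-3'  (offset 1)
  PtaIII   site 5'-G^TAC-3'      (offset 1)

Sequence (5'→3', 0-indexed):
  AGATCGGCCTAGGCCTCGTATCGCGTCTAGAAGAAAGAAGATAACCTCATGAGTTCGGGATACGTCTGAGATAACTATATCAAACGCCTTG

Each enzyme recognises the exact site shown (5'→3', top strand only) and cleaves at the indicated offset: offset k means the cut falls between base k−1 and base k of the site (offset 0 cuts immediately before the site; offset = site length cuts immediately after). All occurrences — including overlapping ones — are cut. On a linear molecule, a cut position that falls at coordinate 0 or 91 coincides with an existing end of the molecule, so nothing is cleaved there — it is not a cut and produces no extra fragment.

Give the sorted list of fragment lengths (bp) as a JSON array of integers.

[11,80]

Site scan:
  JekVI GCCTAG/5: at [6] ⇒ [11]
  GruIII (TCTCGGT, off=1): no sites
  FykIX (CGGTTGGT, off=1): no sites
  PtaIII (GTAC, off=1): no sites

All cut coordinates (distinct, sorted): [11]

Fragments:
  [0,11): 11 bp
  [11,91): 80 bp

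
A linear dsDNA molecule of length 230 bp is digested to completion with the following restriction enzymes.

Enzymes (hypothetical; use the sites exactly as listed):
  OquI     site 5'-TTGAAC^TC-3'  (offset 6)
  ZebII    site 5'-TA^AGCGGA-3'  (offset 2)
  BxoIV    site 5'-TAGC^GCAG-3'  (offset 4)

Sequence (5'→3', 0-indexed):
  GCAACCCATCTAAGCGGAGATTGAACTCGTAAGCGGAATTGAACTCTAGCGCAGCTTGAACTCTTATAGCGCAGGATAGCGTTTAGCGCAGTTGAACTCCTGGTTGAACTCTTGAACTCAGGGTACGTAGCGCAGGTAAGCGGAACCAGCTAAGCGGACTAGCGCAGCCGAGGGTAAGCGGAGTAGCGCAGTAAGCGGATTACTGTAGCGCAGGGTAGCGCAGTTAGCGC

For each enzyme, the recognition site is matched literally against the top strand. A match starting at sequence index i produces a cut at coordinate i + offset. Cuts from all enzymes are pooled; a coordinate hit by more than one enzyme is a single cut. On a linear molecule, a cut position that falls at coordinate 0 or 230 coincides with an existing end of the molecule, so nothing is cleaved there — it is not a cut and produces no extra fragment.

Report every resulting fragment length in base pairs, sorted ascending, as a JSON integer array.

[5,6,6,7,8,9,10,10,11,11,11,11,12,12,13,13,14,14,14,16,17]

Site scan:
  OquI (TTGAACTC, off=6): starts [20, 38, 55, 91, 103, 111] → cuts [26, 44, 61, 97, 109, 117]
  ZebII (TAAGCGGA, off=2): starts [10, 29, 136, 150, 174, 191] → cuts [12, 31, 138, 152, 176, 193]
  BxoIV (TAGCGCAG, off=4): starts [46, 66, 83, 127, 159, 183, 205, 215] → cuts [50, 70, 87, 131, 163, 187, 209, 219]

Pooled cuts: [12, 26, 31, 44, 50, 61, 70, 87, 97, 109, 117, 131, 138, 152, 163, 176, 187, 193, 209, 219]

Fragment lengths:
  [0,12): 12 bp
  [12,26): 14 bp
  [26,31): 5 bp
  [31,44): 13 bp
  [44,50): 6 bp
  [50,61): 11 bp
  [61,70): 9 bp
  [70,87): 17 bp
  [87,97): 10 bp
  [97,109): 12 bp
  [109,117): 8 bp
  [117,131): 14 bp
  [131,138): 7 bp
  [138,152): 14 bp
  [152,163): 11 bp
  [163,176): 13 bp
  [176,187): 11 bp
  [187,193): 6 bp
  [193,209): 16 bp
  [209,219): 10 bp
  [219,230): 11 bp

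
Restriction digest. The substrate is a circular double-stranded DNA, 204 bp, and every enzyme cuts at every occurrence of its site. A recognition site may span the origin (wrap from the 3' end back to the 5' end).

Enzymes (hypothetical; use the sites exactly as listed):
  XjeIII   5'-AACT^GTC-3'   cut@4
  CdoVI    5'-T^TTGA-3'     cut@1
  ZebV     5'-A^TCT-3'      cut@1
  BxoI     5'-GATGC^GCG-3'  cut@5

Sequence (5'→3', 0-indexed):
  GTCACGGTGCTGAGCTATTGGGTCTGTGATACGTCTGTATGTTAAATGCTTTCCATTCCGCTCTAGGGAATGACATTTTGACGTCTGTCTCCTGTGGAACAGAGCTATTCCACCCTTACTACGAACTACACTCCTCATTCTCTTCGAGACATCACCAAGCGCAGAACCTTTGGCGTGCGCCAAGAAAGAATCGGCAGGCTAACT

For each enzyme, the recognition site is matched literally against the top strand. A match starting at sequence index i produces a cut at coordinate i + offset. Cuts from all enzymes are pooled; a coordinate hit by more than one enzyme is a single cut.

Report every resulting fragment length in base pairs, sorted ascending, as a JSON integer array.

[77,127]

Site scan:
  XjeIII (AACTGTC, off=4): starts [200] → cuts [0]
  CdoVI (TTTGA, off=1): starts [76] → cuts [77]
  ZebV (ATCT, off=1): no sites
  BxoI (GATGCGCG, off=5): no sites

Pooled cuts: [0, 77]

Fragments:
  0→77: 77 bp
  77→0 (wrap): 204-77+0 = 127 bp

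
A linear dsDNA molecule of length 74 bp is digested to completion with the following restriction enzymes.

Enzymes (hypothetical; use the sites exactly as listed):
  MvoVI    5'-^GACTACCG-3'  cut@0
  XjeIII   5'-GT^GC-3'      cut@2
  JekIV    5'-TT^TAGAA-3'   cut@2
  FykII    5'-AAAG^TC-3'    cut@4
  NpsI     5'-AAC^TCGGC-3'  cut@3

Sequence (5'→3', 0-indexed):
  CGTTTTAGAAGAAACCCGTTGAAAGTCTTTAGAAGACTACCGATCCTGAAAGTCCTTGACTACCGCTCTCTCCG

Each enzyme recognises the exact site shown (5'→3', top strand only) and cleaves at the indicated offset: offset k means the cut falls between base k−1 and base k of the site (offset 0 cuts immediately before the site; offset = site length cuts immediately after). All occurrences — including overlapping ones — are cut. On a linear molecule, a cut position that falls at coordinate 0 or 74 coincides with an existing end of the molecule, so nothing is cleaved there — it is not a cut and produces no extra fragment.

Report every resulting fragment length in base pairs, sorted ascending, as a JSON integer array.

Scan for sites:
  MvoVI (GACTACCG, off=0): starts [34, 57] → cuts [34, 57]
  XjeIII (GTGC, off=2): no sites
  JekIV (TTTAGAA, off=2): starts [3, 27] → cuts [5, 29]
  FykII (AAAGTC, off=4): starts [21, 48] → cuts [25, 52]
  NpsI (AACTCGGC, off=3): no sites

Pooled cuts: [5, 25, 29, 34, 52, 57]

Fragments:
  [0,5): 5 bp
  [5,25): 20 bp
  [25,29): 4 bp
  [29,34): 5 bp
  [34,52): 18 bp
  [52,57): 5 bp
  [57,74): 17 bp

[4,5,5,5,17,18,20]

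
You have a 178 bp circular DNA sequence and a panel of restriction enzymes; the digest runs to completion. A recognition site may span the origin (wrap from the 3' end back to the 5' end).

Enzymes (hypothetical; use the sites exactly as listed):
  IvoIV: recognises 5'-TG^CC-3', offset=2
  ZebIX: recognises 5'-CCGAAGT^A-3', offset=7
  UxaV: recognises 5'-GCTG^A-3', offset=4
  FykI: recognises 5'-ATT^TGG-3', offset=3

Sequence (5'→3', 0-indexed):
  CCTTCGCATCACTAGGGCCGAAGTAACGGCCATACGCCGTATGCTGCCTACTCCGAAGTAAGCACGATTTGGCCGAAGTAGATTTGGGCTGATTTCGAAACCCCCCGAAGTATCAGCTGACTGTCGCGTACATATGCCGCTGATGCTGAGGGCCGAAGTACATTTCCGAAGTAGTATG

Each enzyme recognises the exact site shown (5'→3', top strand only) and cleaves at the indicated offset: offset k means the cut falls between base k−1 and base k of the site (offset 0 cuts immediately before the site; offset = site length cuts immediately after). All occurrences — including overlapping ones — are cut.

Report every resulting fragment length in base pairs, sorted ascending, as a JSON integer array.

[5,6,6,6,7,8,10,10,11,13,13,17,20,22,24]

Per-enzyme occurrences:
  IvoIV TGCC/2: at [44, 134, 176] ⇒ [0, 46, 136]
  ZebIX CCGAAGTA/7: at [17, 52, 72, 104, 152, 165] ⇒ [24, 59, 79, 111, 159, 172]
  UxaV GCTGA/4: at [87, 115, 138, 144] ⇒ [91, 119, 142, 148]
  FykI ATTTGG/3: at [66, 81] ⇒ [69, 84]

Pooled cuts: [0, 24, 46, 59, 69, 79, 84, 91, 111, 119, 136, 142, 148, 159, 172]

Fragment lengths:
  0→24: 24 bp
  24→46: 22 bp
  46→59: 13 bp
  59→69: 10 bp
  69→79: 10 bp
  79→84: 5 bp
  84→91: 7 bp
  91→111: 20 bp
  111→119: 8 bp
  119→136: 17 bp
  136→142: 6 bp
  142→148: 6 bp
  148→159: 11 bp
  159→172: 13 bp
  172→0 (wrap): 178-172+0 = 6 bp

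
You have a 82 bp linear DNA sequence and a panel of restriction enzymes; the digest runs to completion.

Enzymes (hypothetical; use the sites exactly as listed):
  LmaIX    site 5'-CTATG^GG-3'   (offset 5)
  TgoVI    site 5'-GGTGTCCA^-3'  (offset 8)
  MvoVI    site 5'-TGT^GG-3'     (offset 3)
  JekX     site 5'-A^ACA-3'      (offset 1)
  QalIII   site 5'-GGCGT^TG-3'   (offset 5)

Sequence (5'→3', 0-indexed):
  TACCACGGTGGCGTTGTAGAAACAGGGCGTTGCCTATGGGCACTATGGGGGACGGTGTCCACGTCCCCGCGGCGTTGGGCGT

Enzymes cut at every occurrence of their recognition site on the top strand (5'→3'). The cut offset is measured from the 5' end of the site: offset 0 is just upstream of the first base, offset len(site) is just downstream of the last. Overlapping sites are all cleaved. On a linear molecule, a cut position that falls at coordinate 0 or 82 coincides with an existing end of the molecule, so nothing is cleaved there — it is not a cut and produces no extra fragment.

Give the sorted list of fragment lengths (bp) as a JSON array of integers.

Site scan:
  LmaIX (CTATGGG, off=5): starts [33, 42] → cuts [38, 47]
  TgoVI (GGTGTCCA, off=8): starts [53] → cuts [61]
  MvoVI (TGTGG, off=3): no sites
  JekX (AACA, off=1): starts [20] → cuts [21]
  QalIII (GGCGTTG, off=5): starts [9, 25, 70] → cuts [14, 30, 75]

All cut coordinates (distinct, sorted): [14, 21, 30, 38, 47, 61, 75]

Fragment lengths:
  [0,14): 14 bp
  [14,21): 7 bp
  [21,30): 9 bp
  [30,38): 8 bp
  [38,47): 9 bp
  [47,61): 14 bp
  [61,75): 14 bp
  [75,82): 7 bp

[7,7,8,9,9,14,14,14]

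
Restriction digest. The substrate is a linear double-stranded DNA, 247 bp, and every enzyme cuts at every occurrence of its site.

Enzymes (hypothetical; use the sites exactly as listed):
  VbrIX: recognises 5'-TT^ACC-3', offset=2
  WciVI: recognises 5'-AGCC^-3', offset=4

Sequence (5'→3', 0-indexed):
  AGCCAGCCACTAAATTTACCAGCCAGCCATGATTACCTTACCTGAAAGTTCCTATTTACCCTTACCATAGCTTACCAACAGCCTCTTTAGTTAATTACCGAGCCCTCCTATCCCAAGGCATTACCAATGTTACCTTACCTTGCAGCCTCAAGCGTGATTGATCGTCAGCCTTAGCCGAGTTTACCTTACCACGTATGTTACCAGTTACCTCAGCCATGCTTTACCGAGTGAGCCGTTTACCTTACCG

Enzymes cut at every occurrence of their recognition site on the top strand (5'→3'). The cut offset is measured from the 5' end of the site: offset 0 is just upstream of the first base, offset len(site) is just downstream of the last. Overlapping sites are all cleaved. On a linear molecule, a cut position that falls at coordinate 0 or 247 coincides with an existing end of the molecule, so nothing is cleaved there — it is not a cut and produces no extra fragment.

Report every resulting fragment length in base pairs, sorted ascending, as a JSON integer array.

[4,4,4,4,4,5,5,5,5,6,6,6,6,7,7,7,8,9,9,9,10,10,11,12,12,13,18,18,23]

Scan for sites:
  VbrIX TTACC/2: at [15, 32, 37, 55, 61, 71, 94, 120, 129, 134, 180, 185, 197, 204, 220, 236, 241] ⇒ [17, 34, 39, 57, 63, 73, 96, 122, 131, 136, 182, 187, 199, 206, 222, 238, 243]
  WciVI AGCC/4: at [0, 4, 20, 24, 79, 100, 143, 166, 172, 211, 230] ⇒ [4, 8, 24, 28, 83, 104, 147, 170, 176, 215, 234]

Pooled cuts: [4, 8, 17, 24, 28, 34, 39, 57, 63, 73, 83, 96, 104, 122, 131, 136, 147, 170, 176, 182, 187, 199, 206, 215, 222, 234, 238, 243]

Fragment lengths:
  [0,4): 4 bp
  [4,8): 4 bp
  [8,17): 9 bp
  [17,24): 7 bp
  [24,28): 4 bp
  [28,34): 6 bp
  [34,39): 5 bp
  [39,57): 18 bp
  [57,63): 6 bp
  [63,73): 10 bp
  [73,83): 10 bp
  [83,96): 13 bp
  [96,104): 8 bp
  [104,122): 18 bp
  [122,131): 9 bp
  [131,136): 5 bp
  [136,147): 11 bp
  [147,170): 23 bp
  [170,176): 6 bp
  [176,182): 6 bp
  [182,187): 5 bp
  [187,199): 12 bp
  [199,206): 7 bp
  [206,215): 9 bp
  [215,222): 7 bp
  [222,234): 12 bp
  [234,238): 4 bp
  [238,243): 5 bp
  [243,247): 4 bp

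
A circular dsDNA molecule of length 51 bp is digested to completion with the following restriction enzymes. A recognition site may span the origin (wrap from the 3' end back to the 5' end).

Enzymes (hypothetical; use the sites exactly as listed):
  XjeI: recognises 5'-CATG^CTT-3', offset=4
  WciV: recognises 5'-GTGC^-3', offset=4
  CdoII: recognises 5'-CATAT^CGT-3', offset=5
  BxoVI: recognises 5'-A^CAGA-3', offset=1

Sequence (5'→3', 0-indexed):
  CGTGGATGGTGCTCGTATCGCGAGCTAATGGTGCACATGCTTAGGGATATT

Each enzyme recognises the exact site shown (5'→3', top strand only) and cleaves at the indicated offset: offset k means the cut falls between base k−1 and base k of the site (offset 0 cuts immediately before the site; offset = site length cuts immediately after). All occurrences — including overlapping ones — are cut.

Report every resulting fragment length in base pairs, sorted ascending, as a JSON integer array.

Scan for sites:
  XjeI CATGCTT/4: at [35] ⇒ [39]
  WciV GTGC/4: at [8, 30] ⇒ [12, 34]
  CdoII (CATATCGT, off=5): no sites
  BxoVI (ACAGA, off=1): no sites

All cut coordinates (distinct, sorted): [12, 34, 39]

Fragments:
  12→34: 22 bp
  34→39: 5 bp
  39→12 (wrap): 51-39+12 = 24 bp

[5,22,24]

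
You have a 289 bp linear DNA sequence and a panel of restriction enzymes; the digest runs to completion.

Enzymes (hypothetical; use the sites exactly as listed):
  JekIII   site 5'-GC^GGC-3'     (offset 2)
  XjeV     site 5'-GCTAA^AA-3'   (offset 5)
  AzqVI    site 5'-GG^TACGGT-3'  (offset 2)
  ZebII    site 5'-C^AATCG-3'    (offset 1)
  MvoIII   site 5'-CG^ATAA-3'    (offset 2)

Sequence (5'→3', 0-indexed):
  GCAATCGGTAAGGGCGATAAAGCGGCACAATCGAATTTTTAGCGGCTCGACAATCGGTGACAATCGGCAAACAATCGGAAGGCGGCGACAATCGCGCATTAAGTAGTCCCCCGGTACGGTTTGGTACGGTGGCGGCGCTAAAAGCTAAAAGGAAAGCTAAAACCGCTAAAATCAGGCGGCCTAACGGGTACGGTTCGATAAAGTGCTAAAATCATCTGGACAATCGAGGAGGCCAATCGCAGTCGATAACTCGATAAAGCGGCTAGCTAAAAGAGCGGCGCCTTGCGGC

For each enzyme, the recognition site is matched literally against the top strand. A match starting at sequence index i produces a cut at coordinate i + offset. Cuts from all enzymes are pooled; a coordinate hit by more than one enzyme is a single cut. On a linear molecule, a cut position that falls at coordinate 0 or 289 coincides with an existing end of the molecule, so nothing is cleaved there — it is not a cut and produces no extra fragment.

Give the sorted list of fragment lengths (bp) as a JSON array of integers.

[2,3,5,6,6,7,7,7,8,8,8,8,9,9,9,10,10,10,10,11,11,11,11,12,12,12,13,14,15,25]

Scan for sites:
  JekIII (GCGGC, off=2): starts [21, 41, 81, 131, 175, 258, 274, 284] → cuts [23, 43, 83, 133, 177, 260, 276, 286]
  XjeV (GCTAAAA, off=5): starts [136, 143, 155, 164, 204, 265] → cuts [141, 148, 160, 169, 209, 270]
  AzqVI (GGTACGGT, off=2): starts [112, 122, 186] → cuts [114, 124, 188]
  ZebII (CAATCG, off=1): starts [1, 27, 50, 60, 71, 88, 220, 233] → cuts [2, 28, 51, 61, 72, 89, 221, 234]
  MvoIII (CGATAA, off=2): starts [14, 195, 243, 251] → cuts [16, 197, 245, 253]

All cut coordinates (distinct, sorted): [2, 16, 23, 28, 43, 51, 61, 72, 83, 89, 114, 124, 133, 141, 148, 160, 169, 177, 188, 197, 209, 221, 234, 245, 253, 260, 270, 276, 286]

Fragment lengths:
  [0,2): 2 bp
  [2,16): 14 bp
  [16,23): 7 bp
  [23,28): 5 bp
  [28,43): 15 bp
  [43,51): 8 bp
  [51,61): 10 bp
  [61,72): 11 bp
  [72,83): 11 bp
  [83,89): 6 bp
  [89,114): 25 bp
  [114,124): 10 bp
  [124,133): 9 bp
  [133,141): 8 bp
  [141,148): 7 bp
  [148,160): 12 bp
  [160,169): 9 bp
  [169,177): 8 bp
  [177,188): 11 bp
  [188,197): 9 bp
  [197,209): 12 bp
  [209,221): 12 bp
  [221,234): 13 bp
  [234,245): 11 bp
  [245,253): 8 bp
  [253,260): 7 bp
  [260,270): 10 bp
  [270,276): 6 bp
  [276,286): 10 bp
  [286,289): 3 bp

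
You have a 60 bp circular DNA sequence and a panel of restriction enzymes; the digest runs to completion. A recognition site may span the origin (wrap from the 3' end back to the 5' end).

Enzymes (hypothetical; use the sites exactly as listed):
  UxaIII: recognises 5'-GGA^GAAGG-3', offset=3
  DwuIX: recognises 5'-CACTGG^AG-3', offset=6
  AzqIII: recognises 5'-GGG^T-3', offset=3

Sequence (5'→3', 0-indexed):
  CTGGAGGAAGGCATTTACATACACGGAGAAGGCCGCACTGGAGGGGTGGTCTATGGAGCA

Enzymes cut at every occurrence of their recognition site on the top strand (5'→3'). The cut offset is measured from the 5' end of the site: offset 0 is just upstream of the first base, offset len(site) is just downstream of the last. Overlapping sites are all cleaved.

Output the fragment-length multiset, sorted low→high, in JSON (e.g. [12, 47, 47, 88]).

Per-enzyme occurrences:
  UxaIII GGAGAAGG/3: at [24] ⇒ [27]
  DwuIX CACTGGAG/6: at [35, 58] ⇒ [4, 41]
  AzqIII GGGT/3: at [43] ⇒ [46]

All cut coordinates (distinct, sorted): [4, 27, 41, 46]

Fragment lengths:
  4→27: 23 bp
  27→41: 14 bp
  41→46: 5 bp
  46→4 (wrap): 60-46+4 = 18 bp

[5,14,18,23]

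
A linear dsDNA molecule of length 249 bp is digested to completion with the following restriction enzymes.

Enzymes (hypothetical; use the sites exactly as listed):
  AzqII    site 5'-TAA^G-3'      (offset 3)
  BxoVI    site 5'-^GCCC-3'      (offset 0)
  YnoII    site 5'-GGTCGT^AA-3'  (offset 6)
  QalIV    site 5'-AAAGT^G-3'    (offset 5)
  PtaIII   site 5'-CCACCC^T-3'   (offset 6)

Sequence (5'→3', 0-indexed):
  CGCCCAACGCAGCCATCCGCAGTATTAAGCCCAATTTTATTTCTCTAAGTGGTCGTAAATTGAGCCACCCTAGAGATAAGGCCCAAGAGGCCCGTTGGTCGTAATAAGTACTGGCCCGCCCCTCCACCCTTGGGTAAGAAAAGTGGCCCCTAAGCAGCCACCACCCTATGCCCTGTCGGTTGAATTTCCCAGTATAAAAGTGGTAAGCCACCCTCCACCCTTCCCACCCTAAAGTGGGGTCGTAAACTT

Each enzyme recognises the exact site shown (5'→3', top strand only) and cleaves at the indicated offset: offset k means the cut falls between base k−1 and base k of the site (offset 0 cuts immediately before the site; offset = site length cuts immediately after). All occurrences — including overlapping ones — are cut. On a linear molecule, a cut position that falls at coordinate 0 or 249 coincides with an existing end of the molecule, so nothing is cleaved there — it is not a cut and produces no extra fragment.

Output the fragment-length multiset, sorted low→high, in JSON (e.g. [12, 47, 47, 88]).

[1,1,1,3,4,5,5,6,6,6,7,7,7,8,8,8,8,9,9,9,12,13,13,14,20,27,32]

Site scan:
  AzqII (TAAG, off=3): starts [25, 45, 76, 104, 134, 150, 203] → cuts [28, 48, 79, 107, 137, 153, 206]
  BxoVI (GCCC, off=0): starts [1, 28, 80, 89, 113, 117, 145, 169] → cuts [1, 28, 80, 89, 113, 117, 145, 169]
  YnoII (GGTCGTAA, off=6): starts [50, 96, 237] → cuts [56, 102, 243]
  QalIV (AAAGTG, off=5): starts [139, 196, 230] → cuts [144, 201, 235]
  PtaIII (CCACCCT, off=6): starts [64, 123, 160, 207, 214, 223] → cuts [70, 129, 166, 213, 220, 229]

Pooled cuts: [1, 28, 48, 56, 70, 79, 80, 89, 102, 107, 113, 117, 129, 137, 144, 145, 153, 166, 169, 201, 206, 213, 220, 229, 235, 243]

Fragments:
  [0,1): 1 bp
  [1,28): 27 bp
  [28,48): 20 bp
  [48,56): 8 bp
  [56,70): 14 bp
  [70,79): 9 bp
  [79,80): 1 bp
  [80,89): 9 bp
  [89,102): 13 bp
  [102,107): 5 bp
  [107,113): 6 bp
  [113,117): 4 bp
  [117,129): 12 bp
  [129,137): 8 bp
  [137,144): 7 bp
  [144,145): 1 bp
  [145,153): 8 bp
  [153,166): 13 bp
  [166,169): 3 bp
  [169,201): 32 bp
  [201,206): 5 bp
  [206,213): 7 bp
  [213,220): 7 bp
  [220,229): 9 bp
  [229,235): 6 bp
  [235,243): 8 bp
  [243,249): 6 bp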